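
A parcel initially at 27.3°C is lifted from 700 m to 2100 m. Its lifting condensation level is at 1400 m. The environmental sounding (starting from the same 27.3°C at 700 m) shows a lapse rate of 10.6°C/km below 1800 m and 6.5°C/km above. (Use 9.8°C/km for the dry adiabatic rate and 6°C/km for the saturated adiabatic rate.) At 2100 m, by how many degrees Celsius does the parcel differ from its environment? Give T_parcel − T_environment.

+2.55°C (parcel warmer than environment)

Parcel:
  700–1400 m, dry: Δz = 0.7 km ⇒ ΔT = -6.86°C; T = 20.44°C
  1400–2100 m, saturated: Δz = 0.7 km ⇒ ΔT = -4.2°C; T = 16.24°C
Environment:
  700–1800 m, environment, lower layer: Δz = 1.1 km ⇒ ΔT = -11.66°C; T = 15.64°C
  1800–2100 m, environment, upper layer: Δz = 0.3 km ⇒ ΔT = -1.95°C; T = 13.69°C
T_parcel − T_env = 16.24 − 13.69 = +2.55°C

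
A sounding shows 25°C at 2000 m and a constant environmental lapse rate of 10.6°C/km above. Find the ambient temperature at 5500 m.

-12.1°C

2000–5500 m, environmental: Δz = 3.5 km ⇒ ΔT = -37.1°C; T = -12.1°C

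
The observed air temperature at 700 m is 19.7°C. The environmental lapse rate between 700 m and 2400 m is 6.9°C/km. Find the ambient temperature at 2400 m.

7.97°C

700 → 2400 m (environmental, 6.9°C/km): ΔT = -6.9 × 1.7 = -11.73°C → T = 7.97°C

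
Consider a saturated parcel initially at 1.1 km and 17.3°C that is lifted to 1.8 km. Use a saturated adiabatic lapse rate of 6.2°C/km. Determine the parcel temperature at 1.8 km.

Saturated adiabatic to 1800 m: -6.2 × 0.7 km = -4.34°C, so T = 12.96°C.

12.96°C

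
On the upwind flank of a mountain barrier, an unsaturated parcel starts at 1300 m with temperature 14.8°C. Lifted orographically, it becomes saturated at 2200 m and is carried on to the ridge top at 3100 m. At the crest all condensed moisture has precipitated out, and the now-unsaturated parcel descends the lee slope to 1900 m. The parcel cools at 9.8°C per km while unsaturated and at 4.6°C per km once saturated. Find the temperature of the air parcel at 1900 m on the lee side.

13.6°C

1300–2200 m, dry: Δz = 0.9 km ⇒ ΔT = -8.82°C; T = 5.98°C
2200–3100 m, saturated: Δz = 0.9 km ⇒ ΔT = -4.14°C; T = 1.84°C
3100–1900 m, dry descent: Δz = 1.2 km ⇒ ΔT = +11.76°C; T = 13.6°C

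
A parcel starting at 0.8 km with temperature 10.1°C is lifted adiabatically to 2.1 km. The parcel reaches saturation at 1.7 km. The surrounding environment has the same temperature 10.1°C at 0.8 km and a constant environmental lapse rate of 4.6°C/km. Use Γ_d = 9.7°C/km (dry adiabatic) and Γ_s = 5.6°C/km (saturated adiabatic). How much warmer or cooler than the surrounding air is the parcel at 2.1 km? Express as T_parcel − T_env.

Parcel:
  From 800 m to 1700 m (dry): cools by 9.7 × 0.9 = 8.73°C, giving 1.37°C.
  From 1700 m to 2100 m (saturated): cools by 5.6 × 0.4 = 2.24°C, giving -0.87°C.
Environment:
  From 800 m to 2100 m (environment): cools by 4.6 × 1.3 = 5.98°C, giving 4.12°C.
T_parcel − T_env = -0.87 − 4.12 = -4.99°C

-4.99°C (parcel cooler than environment)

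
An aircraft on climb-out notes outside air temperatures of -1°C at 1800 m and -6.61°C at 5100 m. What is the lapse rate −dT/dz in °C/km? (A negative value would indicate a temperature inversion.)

1.7°C/km

Γ = −ΔT/Δz = (-1 − (-6.61)) / (5100 − 1800) m
  = 5.61°C / 3.3 km = 1.7°C/km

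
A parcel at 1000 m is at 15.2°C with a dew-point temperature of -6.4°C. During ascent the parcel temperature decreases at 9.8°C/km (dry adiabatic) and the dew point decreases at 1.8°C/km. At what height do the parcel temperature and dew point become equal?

T and T_d converge at 9.8 − 1.8 = 8°C per km
Height above start = (15.2 − (-6.4)) / 8 = 2.7 km
LCL altitude = 1000 m + 2700 m = 3700 m

3700 m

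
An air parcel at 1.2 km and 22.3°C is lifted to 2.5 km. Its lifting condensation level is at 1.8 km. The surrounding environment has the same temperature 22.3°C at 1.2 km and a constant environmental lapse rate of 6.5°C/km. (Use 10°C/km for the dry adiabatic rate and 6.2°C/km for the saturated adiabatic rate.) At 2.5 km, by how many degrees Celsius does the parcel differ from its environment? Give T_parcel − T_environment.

Parcel:
  1200–1800 m, dry: Δz = 0.6 km ⇒ ΔT = -6°C; T = 16.3°C
  1800–2500 m, saturated: Δz = 0.7 km ⇒ ΔT = -4.34°C; T = 11.96°C
Environment:
  1200–2500 m, environment: Δz = 1.3 km ⇒ ΔT = -8.45°C; T = 13.85°C
T_parcel − T_env = 11.96 − 13.85 = -1.89°C

-1.89°C (parcel cooler than environment)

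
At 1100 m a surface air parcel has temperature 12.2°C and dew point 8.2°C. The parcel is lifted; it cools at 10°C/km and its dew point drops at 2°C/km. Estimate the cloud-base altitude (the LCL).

1600 m

T and T_d converge at 10 − 2 = 8°C per km
Height above start = (12.2 − 8.2) / 8 = 0.5 km
LCL altitude = 1100 m + 500 m = 1600 m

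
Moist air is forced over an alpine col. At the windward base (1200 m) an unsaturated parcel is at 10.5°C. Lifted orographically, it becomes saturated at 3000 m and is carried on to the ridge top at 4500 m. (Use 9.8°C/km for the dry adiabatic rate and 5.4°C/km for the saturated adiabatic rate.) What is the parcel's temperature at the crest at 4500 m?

-15.24°C

Dry to 3000 m: -9.8 × 1.8 km = -17.64°C, so T = -7.14°C.
Saturated to 4500 m: -5.4 × 1.5 km = -8.1°C, so T = -15.24°C.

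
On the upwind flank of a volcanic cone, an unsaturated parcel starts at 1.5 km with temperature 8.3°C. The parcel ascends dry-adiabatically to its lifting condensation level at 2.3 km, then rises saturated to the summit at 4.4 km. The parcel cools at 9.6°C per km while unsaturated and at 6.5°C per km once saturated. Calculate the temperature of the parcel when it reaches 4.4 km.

-13.03°C

From 1500 m to 2300 m (dry): cools by 9.6 × 0.8 = 7.68°C, giving 0.62°C.
From 2300 m to 4400 m (saturated): cools by 6.5 × 2.1 = 13.65°C, giving -13.03°C.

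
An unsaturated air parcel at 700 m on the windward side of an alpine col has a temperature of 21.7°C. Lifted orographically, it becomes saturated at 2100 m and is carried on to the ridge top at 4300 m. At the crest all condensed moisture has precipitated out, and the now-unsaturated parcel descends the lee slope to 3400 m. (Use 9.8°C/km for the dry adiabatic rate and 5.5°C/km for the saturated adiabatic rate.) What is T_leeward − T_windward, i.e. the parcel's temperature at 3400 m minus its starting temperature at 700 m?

-17°C

700 → 2100 m (dry, 9.8°C/km): ΔT = -9.8 × 1.4 = -13.72°C → T = 7.98°C
2100 → 4300 m (saturated, 5.5°C/km): ΔT = -5.5 × 2.2 = -12.1°C → T = -4.12°C
4300 → 3400 m (dry descent, 9.8°C/km): ΔT = +9.8 × 0.9 = +8.82°C → T = 4.7°C
Net change vs windward start: 4.7 − 21.7 = -17°C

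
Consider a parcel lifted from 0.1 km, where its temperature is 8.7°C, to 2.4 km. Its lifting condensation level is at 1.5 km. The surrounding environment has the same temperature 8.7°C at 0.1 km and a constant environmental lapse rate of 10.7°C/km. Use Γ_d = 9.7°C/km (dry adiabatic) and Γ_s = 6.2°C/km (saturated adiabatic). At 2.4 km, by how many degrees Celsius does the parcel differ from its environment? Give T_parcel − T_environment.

+5.45°C (parcel warmer than environment)

Parcel:
  100–1500 m, dry: Δz = 1.4 km ⇒ ΔT = -13.58°C; T = -4.88°C
  1500–2400 m, saturated: Δz = 0.9 km ⇒ ΔT = -5.58°C; T = -10.46°C
Environment:
  100–2400 m, environment: Δz = 2.3 km ⇒ ΔT = -24.61°C; T = -15.91°C
T_parcel − T_env = -10.46 − (-15.91) = +5.45°C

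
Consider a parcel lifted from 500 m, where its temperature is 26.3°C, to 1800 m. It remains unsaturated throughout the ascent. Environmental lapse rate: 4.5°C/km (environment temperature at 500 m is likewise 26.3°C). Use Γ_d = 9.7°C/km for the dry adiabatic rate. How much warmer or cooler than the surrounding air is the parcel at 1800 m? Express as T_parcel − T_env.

-6.76°C (parcel cooler than environment)

Parcel:
  Dry to 1800 m: -9.7 × 1.3 km = -12.61°C, so T = 13.69°C.
Environment:
  Environment to 1800 m: -4.5 × 1.3 km = -5.85°C, so T = 20.45°C.
T_parcel − T_env = 13.69 − 20.45 = -6.76°C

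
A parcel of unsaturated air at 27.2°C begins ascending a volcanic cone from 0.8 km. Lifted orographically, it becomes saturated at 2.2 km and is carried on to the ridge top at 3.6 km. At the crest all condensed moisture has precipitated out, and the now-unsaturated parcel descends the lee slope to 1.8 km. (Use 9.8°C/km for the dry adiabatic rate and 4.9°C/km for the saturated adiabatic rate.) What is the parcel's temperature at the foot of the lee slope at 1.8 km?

24.26°C

800 → 2200 m (dry, 9.8°C/km): ΔT = -9.8 × 1.4 = -13.72°C → T = 13.48°C
2200 → 3600 m (saturated, 4.9°C/km): ΔT = -4.9 × 1.4 = -6.86°C → T = 6.62°C
3600 → 1800 m (dry descent, 9.8°C/km): ΔT = +9.8 × 1.8 = +17.64°C → T = 24.26°C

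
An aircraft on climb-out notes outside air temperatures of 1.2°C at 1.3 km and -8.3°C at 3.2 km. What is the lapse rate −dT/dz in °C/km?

5°C/km

Γ = −ΔT/Δz = (1.2 − (-8.3)) / (3200 − 1300) m
  = 9.5°C / 1.9 km = 5°C/km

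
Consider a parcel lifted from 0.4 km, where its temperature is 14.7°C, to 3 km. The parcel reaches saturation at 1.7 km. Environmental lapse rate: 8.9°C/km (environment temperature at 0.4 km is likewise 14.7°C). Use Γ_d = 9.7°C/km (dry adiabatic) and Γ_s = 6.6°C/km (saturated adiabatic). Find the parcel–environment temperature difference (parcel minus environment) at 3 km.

Parcel:
  Dry to 1700 m: -9.7 × 1.3 km = -12.61°C, so T = 2.09°C.
  Saturated to 3000 m: -6.6 × 1.3 km = -8.58°C, so T = -6.49°C.
Environment:
  Environment to 3000 m: -8.9 × 2.6 km = -23.14°C, so T = -8.44°C.
T_parcel − T_env = -6.49 − (-8.44) = +1.95°C

+1.95°C (parcel warmer than environment)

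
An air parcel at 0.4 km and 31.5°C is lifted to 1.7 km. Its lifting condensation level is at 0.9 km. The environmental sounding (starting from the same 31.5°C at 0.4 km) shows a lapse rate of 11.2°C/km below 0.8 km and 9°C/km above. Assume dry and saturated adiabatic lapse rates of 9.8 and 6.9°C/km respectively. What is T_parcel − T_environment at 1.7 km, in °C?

Parcel:
  From 400 m to 900 m (dry): cools by 9.8 × 0.5 = 4.9°C, giving 26.6°C.
  From 900 m to 1700 m (saturated): cools by 6.9 × 0.8 = 5.52°C, giving 21.08°C.
Environment:
  From 400 m to 800 m (environment, lower layer): cools by 11.2 × 0.4 = 4.48°C, giving 27.02°C.
  From 800 m to 1700 m (environment, upper layer): cools by 9 × 0.9 = 8.1°C, giving 18.92°C.
T_parcel − T_env = 21.08 − 18.92 = +2.16°C

+2.16°C (parcel warmer than environment)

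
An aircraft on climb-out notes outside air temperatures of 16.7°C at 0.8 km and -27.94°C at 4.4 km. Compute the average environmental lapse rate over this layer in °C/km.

12.4°C/km

Γ = −ΔT/Δz = (16.7 − (-27.94)) / (4400 − 800) m
  = 44.64°C / 3.6 km = 12.4°C/km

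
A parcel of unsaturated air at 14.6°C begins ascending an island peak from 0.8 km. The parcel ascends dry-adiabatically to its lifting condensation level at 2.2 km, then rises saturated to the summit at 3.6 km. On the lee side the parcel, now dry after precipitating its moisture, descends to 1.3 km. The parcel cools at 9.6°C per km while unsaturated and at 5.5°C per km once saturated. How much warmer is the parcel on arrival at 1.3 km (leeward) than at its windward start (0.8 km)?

800 → 2200 m (dry, 9.6°C/km): ΔT = -9.6 × 1.4 = -13.44°C → T = 1.16°C
2200 → 3600 m (saturated, 5.5°C/km): ΔT = -5.5 × 1.4 = -7.7°C → T = -6.54°C
3600 → 1300 m (dry descent, 9.6°C/km): ΔT = +9.6 × 2.3 = +22.08°C → T = 15.54°C
Net change vs windward start: 15.54 − 14.6 = +0.94°C

+0.94°C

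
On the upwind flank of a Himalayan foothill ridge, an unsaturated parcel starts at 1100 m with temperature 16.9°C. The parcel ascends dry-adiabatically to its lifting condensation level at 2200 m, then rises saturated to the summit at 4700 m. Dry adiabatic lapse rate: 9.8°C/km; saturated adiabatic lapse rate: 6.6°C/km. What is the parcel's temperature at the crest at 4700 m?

-10.38°C

From 1100 m to 2200 m (dry): cools by 9.8 × 1.1 = 10.78°C, giving 6.12°C.
From 2200 m to 4700 m (saturated): cools by 6.6 × 2.5 = 16.5°C, giving -10.38°C.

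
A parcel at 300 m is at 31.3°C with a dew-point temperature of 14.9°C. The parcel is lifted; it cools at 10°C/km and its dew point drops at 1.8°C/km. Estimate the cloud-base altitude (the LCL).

T and T_d converge at 10 − 1.8 = 8.2°C per km
Height above start = (31.3 − 14.9) / 8.2 = 2 km
LCL altitude = 300 m + 2000 m = 2300 m

2300 m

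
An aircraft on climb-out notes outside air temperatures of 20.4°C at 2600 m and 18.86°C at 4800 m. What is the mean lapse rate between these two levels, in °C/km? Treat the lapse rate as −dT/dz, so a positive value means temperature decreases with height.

Γ = −ΔT/Δz = (20.4 − 18.86) / (4800 − 2600) m
  = 1.54°C / 2.2 km = 0.7°C/km

0.7°C/km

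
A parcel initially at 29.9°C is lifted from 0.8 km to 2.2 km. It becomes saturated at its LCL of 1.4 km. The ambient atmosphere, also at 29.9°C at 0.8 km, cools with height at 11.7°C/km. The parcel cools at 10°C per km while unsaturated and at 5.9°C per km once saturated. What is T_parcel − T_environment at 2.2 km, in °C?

+5.66°C (parcel warmer than environment)

Parcel:
  Dry to 1400 m: -10 × 0.6 km = -6°C, so T = 23.9°C.
  Saturated to 2200 m: -5.9 × 0.8 km = -4.72°C, so T = 19.18°C.
Environment:
  Environment to 2200 m: -11.7 × 1.4 km = -16.38°C, so T = 13.52°C.
T_parcel − T_env = 19.18 − 13.52 = +5.66°C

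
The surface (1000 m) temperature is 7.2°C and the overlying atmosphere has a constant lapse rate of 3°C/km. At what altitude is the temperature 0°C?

3400 m

Height above start = (7.2 − 0) / 3 = 2.4 km
Altitude = 1000 m + 2400 m = 3400 m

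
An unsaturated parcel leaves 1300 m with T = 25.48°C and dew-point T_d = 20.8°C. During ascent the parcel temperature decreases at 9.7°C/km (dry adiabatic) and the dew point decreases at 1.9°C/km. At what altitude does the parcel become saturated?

1900 m

T and T_d converge at 9.7 − 1.9 = 7.8°C per km
Height above start = (25.48 − 20.8) / 7.8 = 0.6 km
LCL altitude = 1300 m + 600 m = 1900 m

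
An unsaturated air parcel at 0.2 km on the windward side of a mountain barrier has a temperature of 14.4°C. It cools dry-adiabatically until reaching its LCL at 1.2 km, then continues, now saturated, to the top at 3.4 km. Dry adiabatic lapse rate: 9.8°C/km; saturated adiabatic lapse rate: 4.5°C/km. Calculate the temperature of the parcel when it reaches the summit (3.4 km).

From 200 m to 1200 m (dry): cools by 9.8 × 1 = 9.8°C, giving 4.6°C.
From 1200 m to 3400 m (saturated): cools by 4.5 × 2.2 = 9.9°C, giving -5.3°C.

-5.3°C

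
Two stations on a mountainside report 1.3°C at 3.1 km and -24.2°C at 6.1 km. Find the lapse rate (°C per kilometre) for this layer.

Γ = −ΔT/Δz = (1.3 − (-24.2)) / (6100 − 3100) m
  = 25.5°C / 3 km = 8.5°C/km

8.5°C/km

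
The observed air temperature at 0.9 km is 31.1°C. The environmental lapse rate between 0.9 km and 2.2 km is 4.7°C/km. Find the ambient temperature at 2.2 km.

24.99°C

Environmental to 2200 m: -4.7 × 1.3 km = -6.11°C, so T = 24.99°C.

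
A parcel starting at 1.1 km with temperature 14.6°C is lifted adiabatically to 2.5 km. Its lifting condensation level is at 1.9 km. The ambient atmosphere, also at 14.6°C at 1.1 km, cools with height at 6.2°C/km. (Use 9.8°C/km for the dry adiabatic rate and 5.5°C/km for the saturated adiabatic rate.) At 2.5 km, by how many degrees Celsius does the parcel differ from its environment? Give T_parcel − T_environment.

Parcel:
  1100 → 1900 m (dry, 9.8°C/km): ΔT = -9.8 × 0.8 = -7.84°C → T = 6.76°C
  1900 → 2500 m (saturated, 5.5°C/km): ΔT = -5.5 × 0.6 = -3.3°C → T = 3.46°C
Environment:
  1100 → 2500 m (environment, 6.2°C/km): ΔT = -6.2 × 1.4 = -8.68°C → T = 5.92°C
T_parcel − T_env = 3.46 − 5.92 = -2.46°C

-2.46°C (parcel cooler than environment)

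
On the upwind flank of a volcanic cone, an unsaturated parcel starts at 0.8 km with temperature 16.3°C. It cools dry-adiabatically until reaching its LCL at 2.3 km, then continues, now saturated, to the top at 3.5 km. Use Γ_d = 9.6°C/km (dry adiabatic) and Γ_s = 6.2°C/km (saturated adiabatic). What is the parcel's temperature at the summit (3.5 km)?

From 800 m to 2300 m (dry): cools by 9.6 × 1.5 = 14.4°C, giving 1.9°C.
From 2300 m to 3500 m (saturated): cools by 6.2 × 1.2 = 7.44°C, giving -5.54°C.

-5.54°C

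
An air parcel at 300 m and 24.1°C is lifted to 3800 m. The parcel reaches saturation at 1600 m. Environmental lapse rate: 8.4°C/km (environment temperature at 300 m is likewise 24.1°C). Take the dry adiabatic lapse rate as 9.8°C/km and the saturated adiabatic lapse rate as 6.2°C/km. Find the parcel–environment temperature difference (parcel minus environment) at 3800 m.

Parcel:
  300–1600 m, dry: Δz = 1.3 km ⇒ ΔT = -12.74°C; T = 11.36°C
  1600–3800 m, saturated: Δz = 2.2 km ⇒ ΔT = -13.64°C; T = -2.28°C
Environment:
  300–3800 m, environment: Δz = 3.5 km ⇒ ΔT = -29.4°C; T = -5.3°C
T_parcel − T_env = -2.28 − (-5.3) = +3.02°C

+3.02°C (parcel warmer than environment)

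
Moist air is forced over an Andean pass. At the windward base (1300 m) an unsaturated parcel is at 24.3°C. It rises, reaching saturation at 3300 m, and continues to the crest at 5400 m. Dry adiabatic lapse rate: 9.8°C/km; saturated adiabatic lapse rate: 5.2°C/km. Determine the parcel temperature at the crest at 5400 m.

-6.22°C

1300 → 3300 m (dry, 9.8°C/km): ΔT = -9.8 × 2 = -19.6°C → T = 4.7°C
3300 → 5400 m (saturated, 5.2°C/km): ΔT = -5.2 × 2.1 = -10.92°C → T = -6.22°C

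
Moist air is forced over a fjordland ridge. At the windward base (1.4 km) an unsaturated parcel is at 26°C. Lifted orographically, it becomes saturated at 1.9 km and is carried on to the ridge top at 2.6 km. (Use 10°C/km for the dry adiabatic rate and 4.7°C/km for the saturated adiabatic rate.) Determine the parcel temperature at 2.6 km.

17.71°C

Dry to 1900 m: -10 × 0.5 km = -5°C, so T = 21°C.
Saturated to 2600 m: -4.7 × 0.7 km = -3.29°C, so T = 17.71°C.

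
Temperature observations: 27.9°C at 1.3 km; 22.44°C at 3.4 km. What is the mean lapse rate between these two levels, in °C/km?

2.6°C/km

Γ = −ΔT/Δz = (27.9 − 22.44) / (3400 − 1300) m
  = 5.46°C / 2.1 km = 2.6°C/km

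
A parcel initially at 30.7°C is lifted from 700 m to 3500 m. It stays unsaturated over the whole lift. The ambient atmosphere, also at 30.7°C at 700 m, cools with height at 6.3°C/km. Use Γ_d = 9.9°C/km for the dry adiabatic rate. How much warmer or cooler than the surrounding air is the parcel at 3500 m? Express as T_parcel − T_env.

-10.08°C (parcel cooler than environment)

Parcel:
  700–3500 m, dry: Δz = 2.8 km ⇒ ΔT = -27.72°C; T = 2.98°C
Environment:
  700–3500 m, environment: Δz = 2.8 km ⇒ ΔT = -17.64°C; T = 13.06°C
T_parcel − T_env = 2.98 − 13.06 = -10.08°C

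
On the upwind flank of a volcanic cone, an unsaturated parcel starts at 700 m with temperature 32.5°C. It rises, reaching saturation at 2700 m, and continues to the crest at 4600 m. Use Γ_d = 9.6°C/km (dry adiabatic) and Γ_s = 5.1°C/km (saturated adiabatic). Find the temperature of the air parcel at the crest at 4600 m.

From 700 m to 2700 m (dry): cools by 9.6 × 2 = 19.2°C, giving 13.3°C.
From 2700 m to 4600 m (saturated): cools by 5.1 × 1.9 = 9.69°C, giving 3.61°C.

3.61°C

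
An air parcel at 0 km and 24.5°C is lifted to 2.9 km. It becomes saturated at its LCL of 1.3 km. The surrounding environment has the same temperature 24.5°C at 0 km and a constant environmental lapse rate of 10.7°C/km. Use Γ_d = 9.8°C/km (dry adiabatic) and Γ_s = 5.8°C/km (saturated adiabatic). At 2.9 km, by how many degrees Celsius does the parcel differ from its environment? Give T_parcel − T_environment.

+9.01°C (parcel warmer than environment)

Parcel:
  0–1300 m, dry: Δz = 1.3 km ⇒ ΔT = -12.74°C; T = 11.76°C
  1300–2900 m, saturated: Δz = 1.6 km ⇒ ΔT = -9.28°C; T = 2.48°C
Environment:
  0–2900 m, environment: Δz = 2.9 km ⇒ ΔT = -31.03°C; T = -6.53°C
T_parcel − T_env = 2.48 − (-6.53) = +9.01°C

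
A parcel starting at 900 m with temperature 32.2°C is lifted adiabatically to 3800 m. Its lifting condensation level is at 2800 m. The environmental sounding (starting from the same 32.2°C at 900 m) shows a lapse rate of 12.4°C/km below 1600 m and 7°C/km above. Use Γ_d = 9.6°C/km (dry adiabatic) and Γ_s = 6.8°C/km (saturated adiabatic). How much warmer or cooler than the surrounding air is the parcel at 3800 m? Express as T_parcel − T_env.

Parcel:
  900 → 2800 m (dry, 9.6°C/km): ΔT = -9.6 × 1.9 = -18.24°C → T = 13.96°C
  2800 → 3800 m (saturated, 6.8°C/km): ΔT = -6.8 × 1 = -6.8°C → T = 7.16°C
Environment:
  900 → 1600 m (environment, lower layer, 12.4°C/km): ΔT = -12.4 × 0.7 = -8.68°C → T = 23.52°C
  1600 → 3800 m (environment, upper layer, 7°C/km): ΔT = -7 × 2.2 = -15.4°C → T = 8.12°C
T_parcel − T_env = 7.16 − 8.12 = -0.96°C

-0.96°C (parcel cooler than environment)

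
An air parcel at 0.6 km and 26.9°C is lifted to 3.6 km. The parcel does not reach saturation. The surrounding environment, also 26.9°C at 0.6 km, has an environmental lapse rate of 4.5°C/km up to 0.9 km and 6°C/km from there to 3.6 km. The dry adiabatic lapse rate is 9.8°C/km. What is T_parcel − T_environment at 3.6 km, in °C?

-11.85°C (parcel cooler than environment)

Parcel:
  From 600 m to 3600 m (dry): cools by 9.8 × 3 = 29.4°C, giving -2.5°C.
Environment:
  From 600 m to 900 m (environment, lower layer): cools by 4.5 × 0.3 = 1.35°C, giving 25.55°C.
  From 900 m to 3600 m (environment, upper layer): cools by 6 × 2.7 = 16.2°C, giving 9.35°C.
T_parcel − T_env = -2.5 − 9.35 = -11.85°C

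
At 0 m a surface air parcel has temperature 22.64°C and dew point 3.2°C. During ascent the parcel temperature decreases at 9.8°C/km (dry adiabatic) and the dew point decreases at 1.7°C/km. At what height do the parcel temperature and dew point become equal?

2400 m

T and T_d converge at 9.8 − 1.7 = 8.1°C per km
Height above start = (22.64 − 3.2) / 8.1 = 2.4 km
LCL altitude = 0 m + 2400 m = 2400 m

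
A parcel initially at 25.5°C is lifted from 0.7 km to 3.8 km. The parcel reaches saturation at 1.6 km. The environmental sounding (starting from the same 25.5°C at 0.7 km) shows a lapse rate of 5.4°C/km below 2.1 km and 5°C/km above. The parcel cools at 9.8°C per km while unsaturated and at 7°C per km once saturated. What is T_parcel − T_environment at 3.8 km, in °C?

-8.16°C (parcel cooler than environment)

Parcel:
  700–1600 m, dry: Δz = 0.9 km ⇒ ΔT = -8.82°C; T = 16.68°C
  1600–3800 m, saturated: Δz = 2.2 km ⇒ ΔT = -15.4°C; T = 1.28°C
Environment:
  700–2100 m, environment, lower layer: Δz = 1.4 km ⇒ ΔT = -7.56°C; T = 17.94°C
  2100–3800 m, environment, upper layer: Δz = 1.7 km ⇒ ΔT = -8.5°C; T = 9.44°C
T_parcel − T_env = 1.28 − 9.44 = -8.16°C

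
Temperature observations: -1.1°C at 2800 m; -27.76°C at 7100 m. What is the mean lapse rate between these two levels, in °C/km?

6.2°C/km

Γ = −ΔT/Δz = (-1.1 − (-27.76)) / (7100 − 2800) m
  = 26.66°C / 4.3 km = 6.2°C/km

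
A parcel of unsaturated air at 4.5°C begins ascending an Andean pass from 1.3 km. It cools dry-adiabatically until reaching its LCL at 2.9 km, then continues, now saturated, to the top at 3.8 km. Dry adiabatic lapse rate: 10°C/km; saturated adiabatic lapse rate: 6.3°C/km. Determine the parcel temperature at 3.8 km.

1300 → 2900 m (dry, 10°C/km): ΔT = -10 × 1.6 = -16°C → T = -11.5°C
2900 → 3800 m (saturated, 6.3°C/km): ΔT = -6.3 × 0.9 = -5.67°C → T = -17.17°C

-17.17°C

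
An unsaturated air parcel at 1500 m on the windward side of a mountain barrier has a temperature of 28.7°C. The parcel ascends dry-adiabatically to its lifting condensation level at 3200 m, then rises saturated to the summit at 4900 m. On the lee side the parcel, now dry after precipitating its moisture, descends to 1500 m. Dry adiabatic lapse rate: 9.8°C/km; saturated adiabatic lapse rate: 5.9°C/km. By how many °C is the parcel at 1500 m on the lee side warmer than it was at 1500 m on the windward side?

+6.63°C

1500–3200 m, dry: Δz = 1.7 km ⇒ ΔT = -16.66°C; T = 12.04°C
3200–4900 m, saturated: Δz = 1.7 km ⇒ ΔT = -10.03°C; T = 2.01°C
4900–1500 m, dry descent: Δz = 3.4 km ⇒ ΔT = +33.32°C; T = 35.33°C
Net change vs windward start: 35.33 − 28.7 = +6.63°C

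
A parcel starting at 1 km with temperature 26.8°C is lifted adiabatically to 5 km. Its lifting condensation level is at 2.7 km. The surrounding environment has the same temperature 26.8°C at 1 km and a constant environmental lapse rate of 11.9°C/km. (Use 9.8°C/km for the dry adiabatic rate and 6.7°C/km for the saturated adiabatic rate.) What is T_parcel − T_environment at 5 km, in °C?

+15.53°C (parcel warmer than environment)

Parcel:
  Dry to 2700 m: -9.8 × 1.7 km = -16.66°C, so T = 10.14°C.
  Saturated to 5000 m: -6.7 × 2.3 km = -15.41°C, so T = -5.27°C.
Environment:
  Environment to 5000 m: -11.9 × 4 km = -47.6°C, so T = -20.8°C.
T_parcel − T_env = -5.27 − (-20.8) = +15.53°C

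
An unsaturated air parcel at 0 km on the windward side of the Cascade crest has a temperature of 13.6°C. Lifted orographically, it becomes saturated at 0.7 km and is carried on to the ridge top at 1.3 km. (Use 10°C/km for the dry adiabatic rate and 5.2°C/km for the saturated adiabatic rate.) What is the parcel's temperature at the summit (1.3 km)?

3.48°C

0 → 700 m (dry, 10°C/km): ΔT = -10 × 0.7 = -7°C → T = 6.6°C
700 → 1300 m (saturated, 5.2°C/km): ΔT = -5.2 × 0.6 = -3.12°C → T = 3.48°C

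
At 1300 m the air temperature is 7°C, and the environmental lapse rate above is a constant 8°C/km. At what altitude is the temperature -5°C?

Height above start = (7 − (-5)) / 8 = 1.5 km
Altitude = 1300 m + 1500 m = 2800 m

2800 m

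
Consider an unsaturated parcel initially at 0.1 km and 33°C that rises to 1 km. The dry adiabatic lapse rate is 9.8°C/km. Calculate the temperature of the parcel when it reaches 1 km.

100 → 1000 m (dry adiabatic, 9.8°C/km): ΔT = -9.8 × 0.9 = -8.82°C → T = 24.18°C

24.18°C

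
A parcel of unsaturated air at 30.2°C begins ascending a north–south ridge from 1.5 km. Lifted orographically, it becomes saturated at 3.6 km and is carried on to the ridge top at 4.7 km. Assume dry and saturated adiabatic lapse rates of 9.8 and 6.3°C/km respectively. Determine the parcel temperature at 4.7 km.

From 1500 m to 3600 m (dry): cools by 9.8 × 2.1 = 20.58°C, giving 9.62°C.
From 3600 m to 4700 m (saturated): cools by 6.3 × 1.1 = 6.93°C, giving 2.69°C.

2.69°C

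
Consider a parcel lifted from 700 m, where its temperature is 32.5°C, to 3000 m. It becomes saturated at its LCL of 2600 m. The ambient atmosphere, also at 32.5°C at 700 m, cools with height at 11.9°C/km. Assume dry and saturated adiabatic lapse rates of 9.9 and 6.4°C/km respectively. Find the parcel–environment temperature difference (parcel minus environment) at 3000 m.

Parcel:
  Dry to 2600 m: -9.9 × 1.9 km = -18.81°C, so T = 13.69°C.
  Saturated to 3000 m: -6.4 × 0.4 km = -2.56°C, so T = 11.13°C.
Environment:
  Environment to 3000 m: -11.9 × 2.3 km = -27.37°C, so T = 5.13°C.
T_parcel − T_env = 11.13 − 5.13 = +6°C

+6°C (parcel warmer than environment)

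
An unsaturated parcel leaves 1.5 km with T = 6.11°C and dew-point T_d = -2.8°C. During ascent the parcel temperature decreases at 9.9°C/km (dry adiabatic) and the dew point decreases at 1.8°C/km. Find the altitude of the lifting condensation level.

T and T_d converge at 9.9 − 1.8 = 8.1°C per km
Height above start = (6.11 − (-2.8)) / 8.1 = 1.1 km
LCL altitude = 1500 m + 1100 m = 2600 m

2.6 km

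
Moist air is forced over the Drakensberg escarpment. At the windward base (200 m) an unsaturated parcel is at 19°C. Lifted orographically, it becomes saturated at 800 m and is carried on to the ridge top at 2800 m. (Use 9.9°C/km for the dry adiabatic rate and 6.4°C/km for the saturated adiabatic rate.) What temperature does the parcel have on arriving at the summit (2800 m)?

200 → 800 m (dry, 9.9°C/km): ΔT = -9.9 × 0.6 = -5.94°C → T = 13.06°C
800 → 2800 m (saturated, 6.4°C/km): ΔT = -6.4 × 2 = -12.8°C → T = 0.26°C

0.26°C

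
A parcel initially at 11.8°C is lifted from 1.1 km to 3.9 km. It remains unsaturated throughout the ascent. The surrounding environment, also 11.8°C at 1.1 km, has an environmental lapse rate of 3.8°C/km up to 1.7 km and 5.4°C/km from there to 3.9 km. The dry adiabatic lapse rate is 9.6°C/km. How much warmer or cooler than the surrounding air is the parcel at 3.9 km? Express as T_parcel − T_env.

Parcel:
  1100 → 3900 m (dry, 9.6°C/km): ΔT = -9.6 × 2.8 = -26.88°C → T = -15.08°C
Environment:
  1100 → 1700 m (environment, lower layer, 3.8°C/km): ΔT = -3.8 × 0.6 = -2.28°C → T = 9.52°C
  1700 → 3900 m (environment, upper layer, 5.4°C/km): ΔT = -5.4 × 2.2 = -11.88°C → T = -2.36°C
T_parcel − T_env = -15.08 − (-2.36) = -12.72°C

-12.72°C (parcel cooler than environment)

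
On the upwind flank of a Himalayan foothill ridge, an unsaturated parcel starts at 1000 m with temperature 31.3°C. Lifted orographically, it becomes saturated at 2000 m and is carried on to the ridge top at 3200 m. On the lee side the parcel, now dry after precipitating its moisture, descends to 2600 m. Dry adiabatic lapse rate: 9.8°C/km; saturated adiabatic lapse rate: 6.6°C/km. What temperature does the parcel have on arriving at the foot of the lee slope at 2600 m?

19.46°C

Dry to 2000 m: -9.8 × 1 km = -9.8°C, so T = 21.5°C.
Saturated to 3200 m: -6.6 × 1.2 km = -7.92°C, so T = 13.58°C.
Dry descent to 2600 m: +9.8 × 0.6 km = +5.88°C, so T = 19.46°C.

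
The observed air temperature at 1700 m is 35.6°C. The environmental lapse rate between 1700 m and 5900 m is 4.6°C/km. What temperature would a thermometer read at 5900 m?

From 1700 m to 5900 m (environmental): cools by 4.6 × 4.2 = 19.32°C, giving 16.28°C.

16.28°C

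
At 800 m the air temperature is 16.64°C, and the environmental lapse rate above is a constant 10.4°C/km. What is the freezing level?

2400 m

Height above start = (16.64 − 0) / 10.4 = 1.6 km
Altitude = 800 m + 1600 m = 2400 m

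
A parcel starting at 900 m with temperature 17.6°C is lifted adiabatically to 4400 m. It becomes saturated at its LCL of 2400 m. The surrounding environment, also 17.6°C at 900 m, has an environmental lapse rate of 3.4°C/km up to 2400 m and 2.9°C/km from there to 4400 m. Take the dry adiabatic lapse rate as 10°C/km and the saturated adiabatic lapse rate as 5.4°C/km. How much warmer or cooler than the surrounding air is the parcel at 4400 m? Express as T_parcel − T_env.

Parcel:
  900 → 2400 m (dry, 10°C/km): ΔT = -10 × 1.5 = -15°C → T = 2.6°C
  2400 → 4400 m (saturated, 5.4°C/km): ΔT = -5.4 × 2 = -10.8°C → T = -8.2°C
Environment:
  900 → 2400 m (environment, lower layer, 3.4°C/km): ΔT = -3.4 × 1.5 = -5.1°C → T = 12.5°C
  2400 → 4400 m (environment, upper layer, 2.9°C/km): ΔT = -2.9 × 2 = -5.8°C → T = 6.7°C
T_parcel − T_env = -8.2 − 6.7 = -14.9°C

-14.9°C (parcel cooler than environment)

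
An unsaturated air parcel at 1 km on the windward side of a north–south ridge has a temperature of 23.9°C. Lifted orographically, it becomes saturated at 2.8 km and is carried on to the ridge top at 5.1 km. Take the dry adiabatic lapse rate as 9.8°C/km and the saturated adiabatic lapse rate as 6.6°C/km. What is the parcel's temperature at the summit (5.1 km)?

-8.92°C

1000 → 2800 m (dry, 9.8°C/km): ΔT = -9.8 × 1.8 = -17.64°C → T = 6.26°C
2800 → 5100 m (saturated, 6.6°C/km): ΔT = -6.6 × 2.3 = -15.18°C → T = -8.92°C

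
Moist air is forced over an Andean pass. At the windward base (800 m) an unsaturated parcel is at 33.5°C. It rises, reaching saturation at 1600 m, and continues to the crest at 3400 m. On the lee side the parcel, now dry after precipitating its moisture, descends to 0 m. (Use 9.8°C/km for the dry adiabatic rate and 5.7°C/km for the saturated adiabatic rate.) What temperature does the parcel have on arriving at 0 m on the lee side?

800–1600 m, dry: Δz = 0.8 km ⇒ ΔT = -7.84°C; T = 25.66°C
1600–3400 m, saturated: Δz = 1.8 km ⇒ ΔT = -10.26°C; T = 15.4°C
3400–0 m, dry descent: Δz = 3.4 km ⇒ ΔT = +33.32°C; T = 48.72°C

48.72°C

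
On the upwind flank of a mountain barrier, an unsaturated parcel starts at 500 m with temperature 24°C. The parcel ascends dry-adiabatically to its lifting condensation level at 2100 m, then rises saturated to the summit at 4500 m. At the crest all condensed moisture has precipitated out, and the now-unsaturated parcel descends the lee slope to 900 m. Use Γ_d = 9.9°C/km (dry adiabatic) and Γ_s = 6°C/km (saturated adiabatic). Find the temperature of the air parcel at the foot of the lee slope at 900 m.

29.4°C

500 → 2100 m (dry, 9.9°C/km): ΔT = -9.9 × 1.6 = -15.84°C → T = 8.16°C
2100 → 4500 m (saturated, 6°C/km): ΔT = -6 × 2.4 = -14.4°C → T = -6.24°C
4500 → 900 m (dry descent, 9.9°C/km): ΔT = +9.9 × 3.6 = +35.64°C → T = 29.4°C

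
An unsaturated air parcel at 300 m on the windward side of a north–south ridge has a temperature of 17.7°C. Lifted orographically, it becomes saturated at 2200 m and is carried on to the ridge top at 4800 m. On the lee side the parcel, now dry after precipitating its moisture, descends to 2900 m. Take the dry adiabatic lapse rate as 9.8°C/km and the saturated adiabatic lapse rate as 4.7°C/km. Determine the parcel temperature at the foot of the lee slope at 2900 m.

5.48°C

From 300 m to 2200 m (dry): cools by 9.8 × 1.9 = 18.62°C, giving -0.92°C.
From 2200 m to 4800 m (saturated): cools by 4.7 × 2.6 = 12.22°C, giving -13.14°C.
From 4800 m to 2900 m (dry descent): warms by 9.8 × 1.9 = 18.62°C, giving 5.48°C.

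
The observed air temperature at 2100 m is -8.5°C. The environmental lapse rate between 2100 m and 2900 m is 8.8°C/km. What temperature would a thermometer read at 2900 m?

-15.54°C

Environmental to 2900 m: -8.8 × 0.8 km = -7.04°C, so T = -15.54°C.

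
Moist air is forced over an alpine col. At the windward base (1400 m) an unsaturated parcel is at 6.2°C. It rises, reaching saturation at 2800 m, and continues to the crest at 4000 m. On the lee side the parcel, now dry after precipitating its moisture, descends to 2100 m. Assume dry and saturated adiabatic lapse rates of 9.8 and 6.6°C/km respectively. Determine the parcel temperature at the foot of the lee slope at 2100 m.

1400 → 2800 m (dry, 9.8°C/km): ΔT = -9.8 × 1.4 = -13.72°C → T = -7.52°C
2800 → 4000 m (saturated, 6.6°C/km): ΔT = -6.6 × 1.2 = -7.92°C → T = -15.44°C
4000 → 2100 m (dry descent, 9.8°C/km): ΔT = +9.8 × 1.9 = +18.62°C → T = 3.18°C

3.18°C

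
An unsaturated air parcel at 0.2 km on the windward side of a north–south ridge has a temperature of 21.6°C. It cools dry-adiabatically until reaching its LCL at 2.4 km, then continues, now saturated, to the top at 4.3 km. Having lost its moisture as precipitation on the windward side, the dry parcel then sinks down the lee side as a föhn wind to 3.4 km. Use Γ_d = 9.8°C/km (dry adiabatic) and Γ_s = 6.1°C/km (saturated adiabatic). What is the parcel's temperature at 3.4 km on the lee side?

Dry to 2400 m: -9.8 × 2.2 km = -21.56°C, so T = 0.04°C.
Saturated to 4300 m: -6.1 × 1.9 km = -11.59°C, so T = -11.55°C.
Dry descent to 3400 m: +9.8 × 0.9 km = +8.82°C, so T = -2.73°C.

-2.73°C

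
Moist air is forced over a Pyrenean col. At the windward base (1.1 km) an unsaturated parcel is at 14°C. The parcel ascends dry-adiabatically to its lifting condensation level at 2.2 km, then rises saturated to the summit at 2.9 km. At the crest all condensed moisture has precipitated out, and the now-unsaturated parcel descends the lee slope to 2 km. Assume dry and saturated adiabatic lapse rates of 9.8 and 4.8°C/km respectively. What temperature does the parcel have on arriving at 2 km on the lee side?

8.68°C

1100 → 2200 m (dry, 9.8°C/km): ΔT = -9.8 × 1.1 = -10.78°C → T = 3.22°C
2200 → 2900 m (saturated, 4.8°C/km): ΔT = -4.8 × 0.7 = -3.36°C → T = -0.14°C
2900 → 2000 m (dry descent, 9.8°C/km): ΔT = +9.8 × 0.9 = +8.82°C → T = 8.68°C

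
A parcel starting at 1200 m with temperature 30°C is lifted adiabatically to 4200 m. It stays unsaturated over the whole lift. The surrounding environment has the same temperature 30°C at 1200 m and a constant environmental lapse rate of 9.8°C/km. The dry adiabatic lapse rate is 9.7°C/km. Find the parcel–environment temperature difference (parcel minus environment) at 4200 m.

+0.3°C (parcel warmer than environment)

Parcel:
  1200–4200 m, dry: Δz = 3 km ⇒ ΔT = -29.1°C; T = 0.9°C
Environment:
  1200–4200 m, environment: Δz = 3 km ⇒ ΔT = -29.4°C; T = 0.6°C
T_parcel − T_env = 0.9 − 0.6 = +0.3°C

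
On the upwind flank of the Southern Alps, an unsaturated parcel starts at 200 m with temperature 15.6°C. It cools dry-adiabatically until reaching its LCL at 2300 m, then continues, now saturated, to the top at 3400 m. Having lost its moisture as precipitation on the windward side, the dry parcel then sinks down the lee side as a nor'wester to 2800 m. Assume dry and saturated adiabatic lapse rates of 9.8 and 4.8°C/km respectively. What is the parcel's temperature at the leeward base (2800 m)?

-4.38°C

Dry to 2300 m: -9.8 × 2.1 km = -20.58°C, so T = -4.98°C.
Saturated to 3400 m: -4.8 × 1.1 km = -5.28°C, so T = -10.26°C.
Dry descent to 2800 m: +9.8 × 0.6 km = +5.88°C, so T = -4.38°C.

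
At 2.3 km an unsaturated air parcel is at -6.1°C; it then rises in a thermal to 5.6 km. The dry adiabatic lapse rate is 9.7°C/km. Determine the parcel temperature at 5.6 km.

2300 → 5600 m (dry adiabatic, 9.7°C/km): ΔT = -9.7 × 3.3 = -32.01°C → T = -38.11°C

-38.11°C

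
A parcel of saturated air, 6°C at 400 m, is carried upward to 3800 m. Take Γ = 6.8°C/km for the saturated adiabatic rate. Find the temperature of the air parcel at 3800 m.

400–3800 m, saturated adiabatic: Δz = 3.4 km ⇒ ΔT = -23.12°C; T = -17.12°C

-17.12°C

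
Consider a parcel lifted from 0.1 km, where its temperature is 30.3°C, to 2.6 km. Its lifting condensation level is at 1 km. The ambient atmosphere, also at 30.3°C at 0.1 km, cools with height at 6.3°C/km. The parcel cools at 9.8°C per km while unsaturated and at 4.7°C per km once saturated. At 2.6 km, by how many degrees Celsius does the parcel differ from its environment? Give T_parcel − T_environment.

-0.59°C (parcel cooler than environment)

Parcel:
  100 → 1000 m (dry, 9.8°C/km): ΔT = -9.8 × 0.9 = -8.82°C → T = 21.48°C
  1000 → 2600 m (saturated, 4.7°C/km): ΔT = -4.7 × 1.6 = -7.52°C → T = 13.96°C
Environment:
  100 → 2600 m (environment, 6.3°C/km): ΔT = -6.3 × 2.5 = -15.75°C → T = 14.55°C
T_parcel − T_env = 13.96 − 14.55 = -0.59°C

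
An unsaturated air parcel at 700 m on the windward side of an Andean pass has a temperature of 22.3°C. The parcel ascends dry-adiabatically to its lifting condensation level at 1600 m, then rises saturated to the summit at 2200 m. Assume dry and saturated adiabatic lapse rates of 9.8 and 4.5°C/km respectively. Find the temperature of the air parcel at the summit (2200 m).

10.78°C

Dry to 1600 m: -9.8 × 0.9 km = -8.82°C, so T = 13.48°C.
Saturated to 2200 m: -4.5 × 0.6 km = -2.7°C, so T = 10.78°C.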